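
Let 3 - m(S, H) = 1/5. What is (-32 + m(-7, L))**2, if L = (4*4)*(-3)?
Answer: 21316/25 ≈ 852.64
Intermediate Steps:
L = -48 (L = 16*(-3) = -48)
m(S, H) = 14/5 (m(S, H) = 3 - 1/5 = 14/5)
(-32 + m(-7, L))**2 = (-32 + 14/5)**2 = (-146/5)**2 = 21316/25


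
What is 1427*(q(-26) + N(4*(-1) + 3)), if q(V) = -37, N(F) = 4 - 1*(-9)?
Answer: -34248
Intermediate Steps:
N(F) = 13 (N(F) = 4 + 9 = 13)
1427*(q(-26) + N(4*(-1) + 3)) = 1427*(-37 + 13) = 1427*(-24) = -34248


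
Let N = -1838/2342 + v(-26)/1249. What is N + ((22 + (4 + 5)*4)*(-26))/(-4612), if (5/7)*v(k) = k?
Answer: -4106013966/8431767935 ≈ -0.48697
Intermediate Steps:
v(k) = 7*k/5
N = -5952277/7312895 (N = -1838/2342 + ((7/5)*(-26))/1249 = -1838*1/2342 - 182/5*1/1249 = -919/1171 - 182/6245 = -5952277/7312895 ≈ -0.81394)
N + ((22 + (4 + 5)*4)*(-26))/(-4612) = -5952277/7312895 + ((22 + (4 + 5)*4)*(-26))/(-4612) = -5952277/7312895 + ((22 + 9*4)*(-26))*(-1/4612) = -5952277/7312895 + ((22 + 36)*(-26))*(-1/4612) = -5952277/7312895 + (58*(-26))*(-1/4612) = -5952277/7312895 - 1508*(-1/4612) = -5952277/7312895 + 377/1153 = -4106013966/8431767935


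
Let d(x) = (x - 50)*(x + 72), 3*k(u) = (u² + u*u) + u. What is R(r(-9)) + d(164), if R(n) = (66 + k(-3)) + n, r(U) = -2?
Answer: 26973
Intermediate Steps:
k(u) = u/3 + 2*u²/3 (k(u) = ((u² + u*u) + u)/3 = ((u² + u²) + u)/3 = (2*u² + u)/3 = (u + 2*u²)/3 = u/3 + 2*u²/3)
R(n) = 71 + n (R(n) = (66 + (⅓)*(-3)*(1 + 2*(-3))) + n = (66 + (⅓)*(-3)*(1 - 6)) + n = (66 + (⅓)*(-3)*(-5)) + n = (66 + 5) + n = 71 + n)
d(x) = (-50 + x)*(72 + x)
R(r(-9)) + d(164) = (71 - 2) + (-3600 + 164² + 22*164) = 69 + (-3600 + 26896 + 3608) = 69 + 26904 = 26973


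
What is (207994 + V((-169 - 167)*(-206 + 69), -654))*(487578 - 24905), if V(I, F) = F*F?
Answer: 294125852830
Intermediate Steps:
V(I, F) = F²
(207994 + V((-169 - 167)*(-206 + 69), -654))*(487578 - 24905) = (207994 + (-654)²)*(487578 - 24905) = (207994 + 427716)*462673 = 635710*462673 = 294125852830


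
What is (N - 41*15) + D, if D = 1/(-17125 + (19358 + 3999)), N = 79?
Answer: -3340351/6232 ≈ -536.00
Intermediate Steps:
D = 1/6232 (D = 1/(-17125 + 23357) = 1/6232 ≈ 0.00016046)
(N - 41*15) + D = (79 - 41*15) + 1/6232 = (79 - 615) + 1/6232 = -536 + 1/6232 = -3340351/6232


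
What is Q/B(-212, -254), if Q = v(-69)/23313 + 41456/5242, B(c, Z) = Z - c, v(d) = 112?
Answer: -241762708/1283170833 ≈ -0.18841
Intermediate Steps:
Q = 483525416/61103373 (Q = 112/23313 + 41456/5242 = 112*(1/23313) + 41456*(1/5242) = 112/23313 + 20728/2621 = 483525416/61103373 ≈ 7.9132)
Q/B(-212, -254) = 483525416/(61103373*(-254 - 1*(-212))) = 483525416/(61103373*(-254 + 212)) = (483525416/61103373)/(-42) = (483525416/61103373)*(-1/42) = -241762708/1283170833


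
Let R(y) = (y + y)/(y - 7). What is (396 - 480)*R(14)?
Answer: -336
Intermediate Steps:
R(y) = 2*y/(-7 + y) (R(y) = (2*y)/(-7 + y) = 2*y/(-7 + y))
(396 - 480)*R(14) = (396 - 480)*(2*14/(-7 + 14)) = -168*14/7 = -84*4 = -336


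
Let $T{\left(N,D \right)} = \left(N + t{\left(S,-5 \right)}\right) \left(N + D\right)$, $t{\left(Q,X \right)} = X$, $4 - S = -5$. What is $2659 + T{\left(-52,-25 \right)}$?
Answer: $7048$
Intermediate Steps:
$S = 9$ ($S = 4 - -5 = 4 + 5 = 9$)
$T{\left(N,D \right)} = \left(-5 + N\right) \left(D + N\right)$ ($T{\left(N,D \right)} = \left(N - 5\right) \left(N + D\right) = \left(-5 + N\right) \left(D + N\right)$)
$2659 + T{\left(-52,-25 \right)} = 2659 - \left(-1685 - 2704\right) = 2659 + \left(2704 + 125 + 260 + 1300\right) = 2659 + 4389 = 7048$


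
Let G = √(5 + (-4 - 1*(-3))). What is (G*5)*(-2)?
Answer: -20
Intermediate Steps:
G = 2 (G = √(5 + (-4 + 3)) = √(5 - 1) = √4 = 2)
(G*5)*(-2) = (2*5)*(-2) = 10*(-2) = -20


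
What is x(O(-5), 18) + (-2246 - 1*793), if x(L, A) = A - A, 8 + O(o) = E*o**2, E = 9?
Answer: -3039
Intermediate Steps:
O(o) = -8 + 9*o**2
x(L, A) = 0
x(O(-5), 18) + (-2246 - 1*793) = 0 + (-2246 - 1*793) = 0 + (-2246 - 793) = 0 - 3039 = -3039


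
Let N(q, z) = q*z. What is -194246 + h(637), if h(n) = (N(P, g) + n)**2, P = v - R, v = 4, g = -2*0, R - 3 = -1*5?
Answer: 211523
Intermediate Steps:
R = -2 (R = 3 - 1*5 = 3 - 5 = -2)
g = 0
P = 6 (P = 4 - 1*(-2) = 4 + 2 = 6)
h(n) = n**2 (h(n) = (6*0 + n)**2 = (0 + n)**2 = n**2)
-194246 + h(637) = -194246 + 637**2 = -194246 + 405769 = 211523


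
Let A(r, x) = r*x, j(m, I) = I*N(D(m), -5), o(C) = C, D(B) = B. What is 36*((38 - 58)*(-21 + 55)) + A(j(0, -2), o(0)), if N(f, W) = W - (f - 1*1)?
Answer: -24480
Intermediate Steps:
N(f, W) = 1 + W - f (N(f, W) = W - (f - 1) = W - (-1 + f) = W + (1 - f) = 1 + W - f)
j(m, I) = I*(-4 - m) (j(m, I) = I*(1 - 5 - m) = I*(-4 - m))
36*((38 - 58)*(-21 + 55)) + A(j(0, -2), o(0)) = 36*((38 - 58)*(-21 + 55)) - 1*(-2)*(4 + 0)*0 = 36*(-20*34) - 1*(-2)*4*0 = 36*(-680) + 8*0 = -24480 + 0 = -24480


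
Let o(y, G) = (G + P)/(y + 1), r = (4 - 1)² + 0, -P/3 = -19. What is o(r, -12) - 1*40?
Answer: -71/2 ≈ -35.500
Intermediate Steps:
P = 57 (P = -3*(-19) = 57)
r = 9 (r = 3² + 0 = 9 + 0 = 9)
o(y, G) = (57 + G)/(1 + y) (o(y, G) = (G + 57)/(y + 1) = (57 + G)/(1 + y))
o(r, -12) - 1*40 = (57 - 12)/(1 + 9) - 1*40 = 45/10 - 40 = (⅒)*45 - 40 = 9/2 - 40 = -71/2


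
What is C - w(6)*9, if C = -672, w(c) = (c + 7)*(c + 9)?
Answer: -2427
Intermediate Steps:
w(c) = (7 + c)*(9 + c)
C - w(6)*9 = -672 - (63 + 6² + 16*6)*9 = -672 - (63 + 36 + 96)*9 = -672 - 195*9 = -672 - 1*1755 = -672 - 1755 = -2427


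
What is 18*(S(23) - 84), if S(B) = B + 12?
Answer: -882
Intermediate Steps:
S(B) = 12 + B
18*(S(23) - 84) = 18*((12 + 23) - 84) = 18*(35 - 84) = 18*(-49) = -882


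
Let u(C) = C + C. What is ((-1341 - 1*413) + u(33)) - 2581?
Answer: -4269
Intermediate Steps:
u(C) = 2*C
((-1341 - 1*413) + u(33)) - 2581 = ((-1341 - 1*413) + 2*33) - 2581 = ((-1341 - 413) + 66) - 2581 = (-1754 + 66) - 2581 = -1688 - 2581 = -4269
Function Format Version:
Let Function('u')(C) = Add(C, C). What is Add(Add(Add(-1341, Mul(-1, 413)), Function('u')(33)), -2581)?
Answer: -4269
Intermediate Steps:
Function('u')(C) = Mul(2, C)
Add(Add(Add(-1341, Mul(-1, 413)), Function('u')(33)), -2581) = Add(Add(Add(-1341, Mul(-1, 413)), Mul(2, 33)), -2581) = Add(Add(Add(-1341, -413), 66), -2581) = Add(Add(-1754, 66), -2581) = Add(-1688, -2581) = -4269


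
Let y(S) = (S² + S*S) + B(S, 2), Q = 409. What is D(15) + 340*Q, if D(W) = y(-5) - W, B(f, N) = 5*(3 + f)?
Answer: 139085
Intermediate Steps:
B(f, N) = 15 + 5*f
y(S) = 15 + 2*S² + 5*S (y(S) = (S² + S*S) + (15 + 5*S) = (S² + S²) + (15 + 5*S) = 2*S² + (15 + 5*S) = 15 + 2*S² + 5*S)
D(W) = 40 - W (D(W) = (15 + 2*(-5)² + 5*(-5)) - W = (15 + 2*25 - 25) - W = (15 + 50 - 25) - W = 40 - W)
D(15) + 340*Q = (40 - 1*15) + 340*409 = (40 - 15) + 139060 = 25 + 139060 = 139085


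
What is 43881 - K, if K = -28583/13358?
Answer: 586190981/13358 ≈ 43883.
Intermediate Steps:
K = -28583/13358 (K = -28583*1/13358 = -28583/13358 ≈ -2.1398)
43881 - K = 43881 - 1*(-28583/13358) = 43881 + 28583/13358 = 586190981/13358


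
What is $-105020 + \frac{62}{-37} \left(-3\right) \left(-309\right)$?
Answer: $- \frac{3943214}{37} \approx -1.0657 \cdot 10^{5}$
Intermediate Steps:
$-105020 + \frac{62}{-37} \left(-3\right) \left(-309\right) = -105020 + 62 \left(- \frac{1}{37}\right) \left(-3\right) \left(-309\right) = -105020 + \left(- \frac{62}{37}\right) \left(-3\right) \left(-309\right) = -105020 + \frac{186}{37} \left(-309\right) = -105020 - \frac{57474}{37} = - \frac{3943214}{37}$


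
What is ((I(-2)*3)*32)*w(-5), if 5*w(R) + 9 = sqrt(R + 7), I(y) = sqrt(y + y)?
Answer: 192*I*(-9 + sqrt(2))/5 ≈ -291.29*I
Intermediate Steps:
I(y) = sqrt(2)*sqrt(y) (I(y) = sqrt(2*y) = sqrt(2)*sqrt(y))
w(R) = -9/5 + sqrt(7 + R)/5 (w(R) = -9/5 + sqrt(R + 7)/5 = -9/5 + sqrt(7 + R)/5)
((I(-2)*3)*32)*w(-5) = (((sqrt(2)*sqrt(-2))*3)*32)*(-9/5 + sqrt(7 - 5)/5) = (((sqrt(2)*(I*sqrt(2)))*3)*32)*(-9/5 + sqrt(2)/5) = (((2*I)*3)*32)*(-9/5 + sqrt(2)/5) = ((6*I)*32)*(-9/5 + sqrt(2)/5) = (192*I)*(-9/5 + sqrt(2)/5) = 192*I*(-9/5 + sqrt(2)/5)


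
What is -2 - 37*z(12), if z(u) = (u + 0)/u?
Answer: -39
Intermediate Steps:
z(u) = 1 (z(u) = u/u = 1)
-2 - 37*z(12) = -2 - 37*1 = -2 - 37 = -39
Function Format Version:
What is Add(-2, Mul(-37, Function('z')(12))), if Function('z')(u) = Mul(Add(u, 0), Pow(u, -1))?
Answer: -39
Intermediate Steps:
Function('z')(u) = 1 (Function('z')(u) = Mul(u, Pow(u, -1)) = 1)
Add(-2, Mul(-37, Function('z')(12))) = Add(-2, Mul(-37, 1)) = Add(-2, -37) = -39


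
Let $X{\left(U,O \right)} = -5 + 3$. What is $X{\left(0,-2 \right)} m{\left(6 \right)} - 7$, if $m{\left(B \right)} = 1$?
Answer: $-9$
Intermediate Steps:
$X{\left(U,O \right)} = -2$
$X{\left(0,-2 \right)} m{\left(6 \right)} - 7 = \left(-2\right) 1 - 7 = -2 - 7 = -9$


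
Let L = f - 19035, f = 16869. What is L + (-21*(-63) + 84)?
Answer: -759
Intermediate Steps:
L = -2166 (L = 16869 - 19035 = -2166)
L + (-21*(-63) + 84) = -2166 + (-21*(-63) + 84) = -2166 + (1323 + 84) = -2166 + 1407 = -759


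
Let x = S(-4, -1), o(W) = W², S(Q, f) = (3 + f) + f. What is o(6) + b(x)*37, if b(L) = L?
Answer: 73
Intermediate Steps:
S(Q, f) = 3 + 2*f
x = 1 (x = 3 + 2*(-1) = 3 - 2 = 1)
o(6) + b(x)*37 = 6² + 1*37 = 36 + 37 = 73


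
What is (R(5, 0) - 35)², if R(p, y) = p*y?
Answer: 1225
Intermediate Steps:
(R(5, 0) - 35)² = (5*0 - 35)² = (0 - 35)² = (-35)² = 1225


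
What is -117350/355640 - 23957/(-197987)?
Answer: -1471370697/7041209668 ≈ -0.20897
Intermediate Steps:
-117350/355640 - 23957/(-197987) = -117350*1/355640 - 23957*(-1/197987) = -11735/35564 + 23957/197987 = -1471370697/7041209668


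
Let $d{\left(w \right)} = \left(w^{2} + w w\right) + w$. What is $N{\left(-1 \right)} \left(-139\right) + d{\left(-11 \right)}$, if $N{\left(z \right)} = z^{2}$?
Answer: $92$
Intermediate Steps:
$d{\left(w \right)} = w + 2 w^{2}$ ($d{\left(w \right)} = \left(w^{2} + w^{2}\right) + w = 2 w^{2} + w = w + 2 w^{2}$)
$N{\left(-1 \right)} \left(-139\right) + d{\left(-11 \right)} = \left(-1\right)^{2} \left(-139\right) - 11 \left(1 + 2 \left(-11\right)\right) = 1 \left(-139\right) - 11 \left(1 - 22\right) = -139 - -231 = -139 + 231 = 92$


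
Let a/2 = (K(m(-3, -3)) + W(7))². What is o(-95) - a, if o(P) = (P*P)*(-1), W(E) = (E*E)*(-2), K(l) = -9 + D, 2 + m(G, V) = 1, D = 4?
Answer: -30243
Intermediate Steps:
m(G, V) = -1 (m(G, V) = -2 + 1 = -1)
K(l) = -5 (K(l) = -9 + 4 = -5)
W(E) = -2*E² (W(E) = E²*(-2) = -2*E²)
o(P) = -P² (o(P) = P²*(-1) = -P²)
a = 21218 (a = 2*(-5 - 2*7²)² = 2*(-5 - 2*49)² = 2*(-5 - 98)² = 2*(-103)² = 2*10609 = 21218)
o(-95) - a = -1*(-95)² - 1*21218 = -1*9025 - 21218 = -9025 - 21218 = -30243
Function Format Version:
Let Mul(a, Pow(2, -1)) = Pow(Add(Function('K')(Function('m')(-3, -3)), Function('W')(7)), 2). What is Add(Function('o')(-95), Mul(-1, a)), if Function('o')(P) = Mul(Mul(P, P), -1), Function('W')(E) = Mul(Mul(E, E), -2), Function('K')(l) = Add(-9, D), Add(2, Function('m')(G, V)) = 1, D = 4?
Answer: -30243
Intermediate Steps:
Function('m')(G, V) = -1 (Function('m')(G, V) = Add(-2, 1) = -1)
Function('K')(l) = -5 (Function('K')(l) = Add(-9, 4) = -5)
Function('W')(E) = Mul(-2, Pow(E, 2)) (Function('W')(E) = Mul(Pow(E, 2), -2) = Mul(-2, Pow(E, 2)))
Function('o')(P) = Mul(-1, Pow(P, 2)) (Function('o')(P) = Mul(Pow(P, 2), -1) = Mul(-1, Pow(P, 2)))
a = 21218 (a = Mul(2, Pow(Add(-5, Mul(-2, Pow(7, 2))), 2)) = Mul(2, Pow(Add(-5, Mul(-2, 49)), 2)) = Mul(2, Pow(Add(-5, -98), 2)) = Mul(2, Pow(-103, 2)) = Mul(2, 10609) = 21218)
Add(Function('o')(-95), Mul(-1, a)) = Add(Mul(-1, Pow(-95, 2)), Mul(-1, 21218)) = Add(Mul(-1, 9025), -21218) = Add(-9025, -21218) = -30243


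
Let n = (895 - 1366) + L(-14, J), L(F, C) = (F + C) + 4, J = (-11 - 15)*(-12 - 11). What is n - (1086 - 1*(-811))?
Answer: -1780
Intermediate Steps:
J = 598 (J = -26*(-23) = 598)
L(F, C) = 4 + C + F (L(F, C) = (C + F) + 4 = 4 + C + F)
n = 117 (n = (895 - 1366) + (4 + 598 - 14) = -471 + 588 = 117)
n - (1086 - 1*(-811)) = 117 - (1086 - 1*(-811)) = 117 - (1086 + 811) = 117 - 1*1897 = 117 - 1897 = -1780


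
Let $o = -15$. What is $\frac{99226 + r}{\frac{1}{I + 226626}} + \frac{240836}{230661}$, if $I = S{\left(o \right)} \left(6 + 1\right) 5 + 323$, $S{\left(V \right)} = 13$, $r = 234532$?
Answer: $\frac{17506686488298188}{230661} \approx 7.5898 \cdot 10^{10}$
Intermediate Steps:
$I = 778$ ($I = 13 \left(6 + 1\right) 5 + 323 = 13 \cdot 7 \cdot 5 + 323 = 13 \cdot 35 + 323 = 455 + 323 = 778$)
$\frac{99226 + r}{\frac{1}{I + 226626}} + \frac{240836}{230661} = \frac{99226 + 234532}{\frac{1}{778 + 226626}} + \frac{240836}{230661} = \frac{333758}{\frac{1}{227404}} + 240836 \cdot \frac{1}{230661} = 333758 \frac{1}{\frac{1}{227404}} + \frac{240836}{230661} = 333758 \cdot 227404 + \frac{240836}{230661} = 75897904232 + \frac{240836}{230661} = \frac{17506686488298188}{230661}$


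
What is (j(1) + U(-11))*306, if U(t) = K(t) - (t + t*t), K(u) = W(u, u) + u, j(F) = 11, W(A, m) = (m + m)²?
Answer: 114444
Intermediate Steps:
W(A, m) = 4*m² (W(A, m) = (2*m)² = 4*m²)
K(u) = u + 4*u² (K(u) = 4*u² + u = u + 4*u²)
U(t) = -t - t² + t*(1 + 4*t) (U(t) = t*(1 + 4*t) - (t + t*t) = t*(1 + 4*t) - (t + t²) = t*(1 + 4*t) + (-t - t²) = -t - t² + t*(1 + 4*t))
(j(1) + U(-11))*306 = (11 + 3*(-11)²)*306 = (11 + 3*121)*306 = (11 + 363)*306 = 374*306 = 114444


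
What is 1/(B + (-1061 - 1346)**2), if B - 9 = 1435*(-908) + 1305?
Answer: 1/4491983 ≈ 2.2262e-7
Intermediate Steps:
B = -1301666 (B = 9 + (1435*(-908) + 1305) = 9 + (-1302980 + 1305) = 9 - 1301675 = -1301666)
1/(B + (-1061 - 1346)**2) = 1/(-1301666 + (-1061 - 1346)**2) = 1/(-1301666 + (-2407)**2) = 1/(-1301666 + 5793649) = 1/4491983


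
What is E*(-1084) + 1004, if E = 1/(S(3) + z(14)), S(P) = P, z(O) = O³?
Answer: 2756904/2747 ≈ 1003.6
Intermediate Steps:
E = 1/2747 (E = 1/(3 + 14³) = 1/(3 + 2744) = 1/2747 ≈ 0.00036403)
E*(-1084) + 1004 = (1/2747)*(-1084) + 1004 = -1084/2747 + 1004 = 2756904/2747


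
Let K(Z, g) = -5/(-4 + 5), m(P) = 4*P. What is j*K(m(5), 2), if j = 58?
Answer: -290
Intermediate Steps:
K(Z, g) = -5 (K(Z, g) = -5/1 = -5*1 = -5)
j*K(m(5), 2) = 58*(-5) = -290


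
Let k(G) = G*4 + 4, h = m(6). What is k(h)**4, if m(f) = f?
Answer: 614656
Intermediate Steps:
h = 6
k(G) = 4 + 4*G (k(G) = 4*G + 4 = 4 + 4*G)
k(h)**4 = (4 + 4*6)**4 = (4 + 24)**4 = 28**4 = 614656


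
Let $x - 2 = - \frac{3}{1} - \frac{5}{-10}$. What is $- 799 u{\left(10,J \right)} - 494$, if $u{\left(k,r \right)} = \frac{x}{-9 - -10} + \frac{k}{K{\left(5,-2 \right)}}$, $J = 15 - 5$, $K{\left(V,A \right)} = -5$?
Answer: $\frac{3007}{2} \approx 1503.5$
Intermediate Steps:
$x = - \frac{1}{2}$ ($x = 2 - \left(3 - \frac{1}{2}\right) = 2 - \frac{5}{2} = - \frac{1}{2} \approx -0.5$)
$J = 10$ ($J = 15 - 5 = 10$)
$u{\left(k,r \right)} = - \frac{1}{2} - \frac{k}{5}$ ($u{\left(k,r \right)} = - \frac{1}{2 \left(-9 - -10\right)} + \frac{k}{-5} = - \frac{1}{2 \left(-9 + 10\right)} + k \left(- \frac{1}{5}\right) = - \frac{1}{2 \cdot 1} - \frac{k}{5} = \left(- \frac{1}{2}\right) 1 - \frac{k}{5} = - \frac{1}{2} - \frac{k}{5}$)
$- 799 u{\left(10,J \right)} - 494 = - 799 \left(- \frac{1}{2} - 2\right) - 494 = \left(-799\right) \left(- \frac{5}{2}\right) - 494 = \frac{3995}{2} - 494 = \frac{3007}{2}$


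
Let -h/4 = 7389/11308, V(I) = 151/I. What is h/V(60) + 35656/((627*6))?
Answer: 616040056/72995967 ≈ 8.4394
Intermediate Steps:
h = -7389/2827 (h = -29556/11308 = -4*7389/11308 = -7389/2827 ≈ -2.6137)
h/V(60) + 35656/((627*6)) = -7389/(2827*(151/60)) + 35656/((627*6)) = -7389/(2827*(151*(1/60))) + 35656/3762 = -7389/(2827*151/60) + 35656*(1/3762) = -7389/2827*60/151 + 17828/1881 = -443340/426877 + 17828/1881 = 616040056/72995967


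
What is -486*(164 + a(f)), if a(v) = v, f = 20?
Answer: -89424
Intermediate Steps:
-486*(164 + a(f)) = -486*(164 + 20) = -486*184 = -89424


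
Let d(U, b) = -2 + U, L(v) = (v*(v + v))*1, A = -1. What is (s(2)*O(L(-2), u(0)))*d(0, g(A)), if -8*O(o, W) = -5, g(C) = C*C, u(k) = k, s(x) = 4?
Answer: -5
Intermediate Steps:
g(C) = C**2
L(v) = 2*v**2 (L(v) = (v*(2*v))*1 = (2*v**2)*1 = 2*v**2)
O(o, W) = 5/8 (O(o, W) = -1/8*(-5) = 5/8)
(s(2)*O(L(-2), u(0)))*d(0, g(A)) = (4*(5/8))*(-2 + 0) = (5/2)*(-2) = -5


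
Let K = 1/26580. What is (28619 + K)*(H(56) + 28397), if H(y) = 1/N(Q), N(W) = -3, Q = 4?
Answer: 6480343845899/7974 ≈ 8.1268e+8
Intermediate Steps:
K = 1/26580 ≈ 3.7622e-5
H(y) = -⅓ (H(y) = 1/(-3) = -⅓)
(28619 + K)*(H(56) + 28397) = (28619 + 1/26580)*(-⅓ + 28397) = (760693021/26580)*(85190/3) = 6480343845899/7974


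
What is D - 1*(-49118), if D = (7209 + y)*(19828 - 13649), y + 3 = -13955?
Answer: -41652953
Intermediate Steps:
y = -13958 (y = -3 - 13955 = -13958)
D = -41702071 (D = (7209 - 13958)*(19828 - 13649) = -6749*6179 = -41702071)
D - 1*(-49118) = -41702071 - 1*(-49118) = -41702071 + 49118 = -41652953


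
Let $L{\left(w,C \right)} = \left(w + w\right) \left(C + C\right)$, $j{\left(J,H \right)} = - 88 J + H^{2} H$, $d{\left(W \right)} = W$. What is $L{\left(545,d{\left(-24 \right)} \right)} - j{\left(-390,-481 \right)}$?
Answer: $111198001$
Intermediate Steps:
$j{\left(J,H \right)} = H^{3} - 88 J$ ($j{\left(J,H \right)} = - 88 J + H^{3} = H^{3} - 88 J$)
$L{\left(w,C \right)} = 4 C w$ ($L{\left(w,C \right)} = 2 w 2 C = 4 C w$)
$L{\left(545,d{\left(-24 \right)} \right)} - j{\left(-390,-481 \right)} = 4 \left(-24\right) 545 - \left(\left(-481\right)^{3} - -34320\right) = -52320 - \left(-111284641 + 34320\right) = -52320 - -111250321 = -52320 + 111250321 = 111198001$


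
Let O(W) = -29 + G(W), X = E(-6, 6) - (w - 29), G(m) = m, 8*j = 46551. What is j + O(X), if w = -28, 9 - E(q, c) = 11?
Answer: 46759/8 ≈ 5844.9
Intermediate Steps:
j = 46551/8 (j = (⅛)*46551 = 46551/8 ≈ 5818.9)
E(q, c) = -2 (E(q, c) = 9 - 1*11 = 9 - 11 = -2)
X = 55 (X = -2 - (-28 - 29) = -2 - 1*(-57) = -2 + 57 = 55)
O(W) = -29 + W
j + O(X) = 46551/8 + (-29 + 55) = 46551/8 + 26 = 46759/8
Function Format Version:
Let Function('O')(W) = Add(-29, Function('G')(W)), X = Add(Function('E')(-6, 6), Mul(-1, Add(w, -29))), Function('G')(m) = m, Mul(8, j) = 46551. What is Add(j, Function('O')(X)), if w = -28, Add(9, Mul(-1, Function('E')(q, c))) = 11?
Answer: Rational(46759, 8) ≈ 5844.9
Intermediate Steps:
j = Rational(46551, 8) (j = Mul(Rational(1, 8), 46551) = Rational(46551, 8) ≈ 5818.9)
Function('E')(q, c) = -2 (Function('E')(q, c) = Add(9, Mul(-1, 11)) = Add(9, -11) = -2)
X = 55 (X = Add(-2, Mul(-1, Add(-28, -29))) = Add(-2, Mul(-1, -57)) = Add(-2, 57) = 55)
Function('O')(W) = Add(-29, W)
Add(j, Function('O')(X)) = Add(Rational(46551, 8), Add(-29, 55)) = Add(Rational(46551, 8), 26) = Rational(46759, 8)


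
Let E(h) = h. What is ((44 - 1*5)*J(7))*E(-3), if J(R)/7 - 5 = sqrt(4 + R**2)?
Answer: -4095 - 819*sqrt(53) ≈ -10057.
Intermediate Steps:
J(R) = 35 + 7*sqrt(4 + R**2)
((44 - 1*5)*J(7))*E(-3) = ((44 - 1*5)*(35 + 7*sqrt(4 + 7**2)))*(-3) = ((44 - 5)*(35 + 7*sqrt(4 + 49)))*(-3) = (39*(35 + 7*sqrt(53)))*(-3) = (1365 + 273*sqrt(53))*(-3) = -4095 - 819*sqrt(53)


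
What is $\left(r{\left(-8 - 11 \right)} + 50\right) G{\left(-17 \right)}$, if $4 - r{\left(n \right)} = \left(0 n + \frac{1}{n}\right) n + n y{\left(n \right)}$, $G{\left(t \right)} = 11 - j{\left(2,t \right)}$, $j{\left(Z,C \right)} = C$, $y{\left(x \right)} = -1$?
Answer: $952$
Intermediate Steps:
$G{\left(t \right)} = 11 - t$
$r{\left(n \right)} = 3 + n$ ($r{\left(n \right)} = 4 - \left(\left(0 n + \frac{1}{n}\right) n + n \left(-1\right)\right) = 4 - \left(\left(0 + \frac{1}{n}\right) n - n\right) = 4 - \left(\frac{n}{n} - n\right) = 4 - \left(1 - n\right) = 4 + \left(-1 + n\right) = 3 + n$)
$\left(r{\left(-8 - 11 \right)} + 50\right) G{\left(-17 \right)} = \left(\left(3 - 19\right) + 50\right) \left(11 - -17\right) = \left(\left(3 - 19\right) + 50\right) \left(11 + 17\right) = \left(-16 + 50\right) 28 = 34 \cdot 28 = 952$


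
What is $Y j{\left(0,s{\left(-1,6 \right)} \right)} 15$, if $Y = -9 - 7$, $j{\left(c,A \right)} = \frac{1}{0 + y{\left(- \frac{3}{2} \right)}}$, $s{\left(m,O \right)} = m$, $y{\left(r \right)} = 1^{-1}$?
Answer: $-240$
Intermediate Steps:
$y{\left(r \right)} = 1$
$j{\left(c,A \right)} = 1$ ($j{\left(c,A \right)} = \frac{1}{0 + 1} = 1^{-1} = 1$)
$Y = -16$
$Y j{\left(0,s{\left(-1,6 \right)} \right)} 15 = \left(-16\right) 1 \cdot 15 = \left(-16\right) 15 = -240$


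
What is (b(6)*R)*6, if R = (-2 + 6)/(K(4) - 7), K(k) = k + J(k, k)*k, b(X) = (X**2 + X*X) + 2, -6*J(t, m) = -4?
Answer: -5328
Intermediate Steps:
J(t, m) = 2/3 (J(t, m) = -1/6*(-4) = 2/3)
b(X) = 2 + 2*X**2 (b(X) = (X**2 + X**2) + 2 = 2*X**2 + 2 = 2 + 2*X**2)
K(k) = 5*k/3 (K(k) = k + 2*k/3 = 5*k/3)
R = -12 (R = (-2 + 6)/((5/3)*4 - 7) = 4/(20/3 - 7) = 4/(-1/3) = 4*(-3) = -12)
(b(6)*R)*6 = ((2 + 2*6**2)*(-12))*6 = ((2 + 2*36)*(-12))*6 = ((2 + 72)*(-12))*6 = (74*(-12))*6 = -888*6 = -5328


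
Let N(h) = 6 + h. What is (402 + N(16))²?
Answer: 179776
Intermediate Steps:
(402 + N(16))² = (402 + (6 + 16))² = (402 + 22)² = 424² = 179776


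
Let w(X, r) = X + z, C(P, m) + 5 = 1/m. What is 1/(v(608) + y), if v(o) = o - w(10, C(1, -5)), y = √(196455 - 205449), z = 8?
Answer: 295/178547 - I*√8994/357094 ≈ 0.0016522 - 0.00026558*I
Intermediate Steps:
C(P, m) = -5 + 1/m
y = I*√8994 (y = √(-8994) = I*√8994 ≈ 94.837*I)
w(X, r) = 8 + X (w(X, r) = X + 8 = 8 + X)
v(o) = -18 + o (v(o) = o - (8 + 10) = o - 1*18 = o - 18 = -18 + o)
1/(v(608) + y) = 1/((-18 + 608) + I*√8994) = 1/(590 + I*√8994)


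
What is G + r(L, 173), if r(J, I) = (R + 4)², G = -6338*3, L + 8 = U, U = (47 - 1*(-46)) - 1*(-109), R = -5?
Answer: -19013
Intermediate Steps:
U = 202 (U = (47 + 46) + 109 = 93 + 109 = 202)
L = 194 (L = -8 + 202 = 194)
G = -19014
r(J, I) = 1 (r(J, I) = (-5 + 4)² = (-1)² = 1)
G + r(L, 173) = -19014 + 1 = -19013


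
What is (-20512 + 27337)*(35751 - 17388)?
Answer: 125327475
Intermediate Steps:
(-20512 + 27337)*(35751 - 17388) = 6825*18363 = 125327475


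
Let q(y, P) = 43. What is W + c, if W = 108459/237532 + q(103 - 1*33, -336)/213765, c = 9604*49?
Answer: 23895018858228091/50776027980 ≈ 4.7060e+5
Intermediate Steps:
c = 470596
W = 23194952011/50776027980 (W = 108459/237532 + 43/213765 = 23194952011/50776027980 ≈ 0.45681)
W + c = 23194952011/50776027980 + 470596 = 23895018858228091/50776027980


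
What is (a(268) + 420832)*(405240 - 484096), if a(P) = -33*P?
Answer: -32487725728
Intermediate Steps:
(a(268) + 420832)*(405240 - 484096) = (-33*268 + 420832)*(405240 - 484096) = (-8844 + 420832)*(-78856) = 411988*(-78856) = -32487725728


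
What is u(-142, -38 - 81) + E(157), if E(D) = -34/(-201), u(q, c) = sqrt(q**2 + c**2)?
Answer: 34/201 + 5*sqrt(1373) ≈ 185.44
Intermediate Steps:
u(q, c) = sqrt(c**2 + q**2)
E(D) = 34/201 (E(D) = -34*(-1/201) = 34/201)
u(-142, -38 - 81) + E(157) = sqrt((-38 - 81)**2 + (-142)**2) + 34/201 = sqrt((-119)**2 + 20164) + 34/201 = sqrt(14161 + 20164) + 34/201 = sqrt(34325) + 34/201 = 5*sqrt(1373) + 34/201 = 34/201 + 5*sqrt(1373)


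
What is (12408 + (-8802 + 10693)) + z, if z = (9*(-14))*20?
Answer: 11779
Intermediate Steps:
z = -2520 (z = -126*20 = -2520)
(12408 + (-8802 + 10693)) + z = (12408 + (-8802 + 10693)) - 2520 = (12408 + 1891) - 2520 = 14299 - 2520 = 11779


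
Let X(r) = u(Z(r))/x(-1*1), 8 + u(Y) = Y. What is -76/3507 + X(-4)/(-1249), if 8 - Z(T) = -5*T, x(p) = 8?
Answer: -172313/8760486 ≈ -0.019669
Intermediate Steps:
Z(T) = 8 + 5*T (Z(T) = 8 - (-5)*T = 8 + 5*T)
u(Y) = -8 + Y
X(r) = 5*r/8 (X(r) = (-8 + (8 + 5*r))/8 = (5*r)*(1/8) = 5*r/8)
-76/3507 + X(-4)/(-1249) = -76/3507 + ((5/8)*(-4))/(-1249) = -76*1/3507 - 5/2*(-1/1249) = -76/3507 + 5/2498 = -172313/8760486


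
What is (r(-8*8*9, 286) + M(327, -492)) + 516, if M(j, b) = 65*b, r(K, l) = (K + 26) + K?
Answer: -32590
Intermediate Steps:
r(K, l) = 26 + 2*K (r(K, l) = (26 + K) + K = 26 + 2*K)
(r(-8*8*9, 286) + M(327, -492)) + 516 = ((26 + 2*(-8*8*9)) + 65*(-492)) + 516 = ((26 + 2*(-64*9)) - 31980) + 516 = ((26 + 2*(-576)) - 31980) + 516 = ((26 - 1152) - 31980) + 516 = (-1126 - 31980) + 516 = -33106 + 516 = -32590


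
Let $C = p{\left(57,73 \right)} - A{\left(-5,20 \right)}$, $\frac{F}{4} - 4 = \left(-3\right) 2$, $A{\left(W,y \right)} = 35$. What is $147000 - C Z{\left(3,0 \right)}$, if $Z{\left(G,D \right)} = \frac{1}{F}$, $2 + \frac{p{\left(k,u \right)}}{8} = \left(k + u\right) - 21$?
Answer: $\frac{1176821}{8} \approx 1.471 \cdot 10^{5}$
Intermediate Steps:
$p{\left(k,u \right)} = -184 + 8 k + 8 u$ ($p{\left(k,u \right)} = -16 + 8 \left(\left(k + u\right) - 21\right) = -16 + 8 \left(-21 + k + u\right) = -16 + \left(-168 + 8 k + 8 u\right) = -184 + 8 k + 8 u$)
$F = -8$ ($F = 16 + 4 \left(\left(-3\right) 2\right) = 16 + 4 \left(-6\right) = 16 - 24 = -8$)
$C = 821$ ($C = \left(-184 + 8 \cdot 57 + 8 \cdot 73\right) - 35 = \left(-184 + 456 + 584\right) - 35 = 856 - 35 = 821$)
$Z{\left(G,D \right)} = - \frac{1}{8}$ ($Z{\left(G,D \right)} = \frac{1}{-8} = - \frac{1}{8}$)
$147000 - C Z{\left(3,0 \right)} = 147000 - 821 \left(- \frac{1}{8}\right) = 147000 - - \frac{821}{8} = 147000 + \frac{821}{8} = \frac{1176821}{8}$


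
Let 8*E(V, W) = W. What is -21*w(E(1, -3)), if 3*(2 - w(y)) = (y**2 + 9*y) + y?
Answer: -4305/64 ≈ -67.266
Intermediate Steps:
E(V, W) = W/8
w(y) = 2 - 10*y/3 - y**2/3 (w(y) = 2 - ((y**2 + 9*y) + y)/3 = 2 - (y**2 + 10*y)/3 = 2 + (-10*y/3 - y**2/3) = 2 - 10*y/3 - y**2/3)
-21*w(E(1, -3)) = -21*(2 - 5*(-3)/12 - ((1/8)*(-3))**2/3) = -21*(2 - 10/3*(-3/8) - (-3/8)**2/3) = -21*(2 + 5/4 - 1/3*9/64) = -21*(2 + 5/4 - 3/64) = -21*205/64 = -4305/64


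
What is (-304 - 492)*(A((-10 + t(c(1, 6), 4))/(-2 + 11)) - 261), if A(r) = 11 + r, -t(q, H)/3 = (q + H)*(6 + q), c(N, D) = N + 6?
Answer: 2140444/9 ≈ 2.3783e+5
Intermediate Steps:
c(N, D) = 6 + N
t(q, H) = -3*(6 + q)*(H + q) (t(q, H) = -3*(q + H)*(6 + q) = -3*(H + q)*(6 + q) = -3*(6 + q)*(H + q))
(-304 - 492)*(A((-10 + t(c(1, 6), 4))/(-2 + 11)) - 261) = (-304 - 492)*((11 + (-10 + (-18*4 - 18*(6 + 1) - 3*(6 + 1)² - 3*4*(6 + 1)))/(-2 + 11)) - 261) = -796*((11 + (-10 + (-72 - 18*7 - 3*7² - 3*4*7))/9) - 261) = -796*((11 + (-10 + (-72 - 126 - 3*49 - 84))*(⅑)) - 261) = -796*((11 + (-10 + (-72 - 126 - 147 - 84))*(⅑)) - 261) = -796*((11 + (-10 - 429)*(⅑)) - 261) = -796*((11 - 439*⅑) - 261) = -796*((11 - 439/9) - 261) = -796*(-340/9 - 261) = -796*(-2689/9) = 2140444/9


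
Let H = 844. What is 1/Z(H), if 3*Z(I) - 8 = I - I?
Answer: 3/8 ≈ 0.37500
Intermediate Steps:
Z(I) = 8/3 (Z(I) = 8/3 + (I - I)/3 = 8/3 + (⅓)*0 = 8/3 + 0 = 8/3)
1/Z(H) = 1/(8/3) = 3/8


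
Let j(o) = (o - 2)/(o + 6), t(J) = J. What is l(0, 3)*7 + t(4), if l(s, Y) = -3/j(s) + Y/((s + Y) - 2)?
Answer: 88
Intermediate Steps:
j(o) = (-2 + o)/(6 + o)
l(s, Y) = Y/(-2 + Y + s) - 3*(6 + s)/(-2 + s) (l(s, Y) = -3*(6 + s)/(-2 + s) + Y/((s + Y) - 2) = -3*(6 + s)/(-2 + s) + Y/((Y + s) - 2) = -3*(6 + s)/(-2 + s) + Y/(-2 + Y + s) = Y/(-2 + Y + s) - 3*(6 + s)/(-2 + s))
l(0, 3)*7 + t(4) = ((3*(-2 + 0) + 3*(6 + 0)*(2 - 1*3 - 1*0))/((-2 + 0)*(-2 + 3 + 0)))*7 + 4 = ((3*(-2) + 3*6*(2 - 3 + 0))/(-2*1))*7 + 4 = -1/2*1*(-6 + 3*6*(-1))*7 + 4 = -1/2*1*(-6 - 18)*7 + 4 = -1/2*1*(-24)*7 + 4 = 12*7 + 4 = 84 + 4 = 88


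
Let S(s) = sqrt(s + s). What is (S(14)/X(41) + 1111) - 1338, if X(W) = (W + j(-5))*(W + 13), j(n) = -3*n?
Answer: -227 + sqrt(7)/1512 ≈ -227.00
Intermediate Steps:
S(s) = sqrt(2)*sqrt(s) (S(s) = sqrt(2*s) = sqrt(2)*sqrt(s))
X(W) = (13 + W)*(15 + W) (X(W) = (W - 3*(-5))*(W + 13) = (W + 15)*(13 + W) = (15 + W)*(13 + W) = (13 + W)*(15 + W))
(S(14)/X(41) + 1111) - 1338 = ((sqrt(2)*sqrt(14))/(195 + 41**2 + 28*41) + 1111) - 1338 = ((2*sqrt(7))/(195 + 1681 + 1148) + 1111) - 1338 = ((2*sqrt(7))/3024 + 1111) - 1338 = ((2*sqrt(7))*(1/3024) + 1111) - 1338 = (sqrt(7)/1512 + 1111) - 1338 = (1111 + sqrt(7)/1512) - 1338 = -227 + sqrt(7)/1512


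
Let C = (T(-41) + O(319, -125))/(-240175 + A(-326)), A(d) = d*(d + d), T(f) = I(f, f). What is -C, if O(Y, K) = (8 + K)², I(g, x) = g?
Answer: 13648/27623 ≈ 0.49408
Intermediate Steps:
T(f) = f
A(d) = 2*d² (A(d) = d*(2*d) = 2*d²)
C = -13648/27623 (C = (-41 + (8 - 125)²)/(-240175 + 2*(-326)²) = (-41 + (-117)²)/(-240175 + 2*106276) = (-41 + 13689)/(-240175 + 212552) = 13648/(-27623) = 13648*(-1/27623) = -13648/27623 ≈ -0.49408)
-C = -1*(-13648/27623) = 13648/27623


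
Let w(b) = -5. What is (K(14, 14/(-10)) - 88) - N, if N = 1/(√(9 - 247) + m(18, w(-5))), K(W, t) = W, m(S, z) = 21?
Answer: (-74*√238 + 1555*I)/(√238 - 21*I) ≈ -74.031 + 0.022721*I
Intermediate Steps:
N = 1/(21 + I*√238) (N = 1/(√(9 - 247) + 21) = 1/(√(-238) + 21) = 1/(I*√238 + 21) = 1/(21 + I*√238) ≈ 0.030928 - 0.022721*I)
(K(14, 14/(-10)) - 88) - N = (14 - 88) - (3/97 - I*√238/679) = -74 + (-3/97 + I*√238/679) = -7181/97 + I*√238/679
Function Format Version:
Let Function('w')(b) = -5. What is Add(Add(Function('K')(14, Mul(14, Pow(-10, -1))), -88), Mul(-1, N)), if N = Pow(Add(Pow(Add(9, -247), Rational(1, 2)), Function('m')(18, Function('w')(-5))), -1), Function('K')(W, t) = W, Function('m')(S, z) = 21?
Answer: Mul(Pow(Add(Pow(238, Rational(1, 2)), Mul(-21, I)), -1), Add(Mul(-74, Pow(238, Rational(1, 2))), Mul(1555, I))) ≈ Add(-74.031, Mul(0.022721, I))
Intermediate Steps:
N = Pow(Add(21, Mul(I, Pow(238, Rational(1, 2)))), -1) (N = Pow(Add(Pow(Add(9, -247), Rational(1, 2)), 21), -1) = Pow(Add(Pow(-238, Rational(1, 2)), 21), -1) = Pow(Add(Mul(I, Pow(238, Rational(1, 2))), 21), -1) = Pow(Add(21, Mul(I, Pow(238, Rational(1, 2)))), -1) ≈ Add(0.030928, Mul(-0.022721, I)))
Add(Add(Function('K')(14, Mul(14, Pow(-10, -1))), -88), Mul(-1, N)) = Add(Add(14, -88), Mul(-1, Add(Rational(3, 97), Mul(Rational(-1, 679), I, Pow(238, Rational(1, 2)))))) = Add(-74, Add(Rational(-3, 97), Mul(Rational(1, 679), I, Pow(238, Rational(1, 2))))) = Add(Rational(-7181, 97), Mul(Rational(1, 679), I, Pow(238, Rational(1, 2))))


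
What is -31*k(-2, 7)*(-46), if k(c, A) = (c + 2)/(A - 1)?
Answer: 0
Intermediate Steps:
k(c, A) = (2 + c)/(-1 + A)
-31*k(-2, 7)*(-46) = -31*(2 - 2)/(-1 + 7)*(-46) = -31*0/6*(-46) = -31*0*(-46) = 0*(-46) = 0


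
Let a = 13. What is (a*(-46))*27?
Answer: -16146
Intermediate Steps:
(a*(-46))*27 = (13*(-46))*27 = -598*27 = -16146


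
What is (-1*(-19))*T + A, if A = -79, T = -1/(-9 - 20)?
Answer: -2272/29 ≈ -78.345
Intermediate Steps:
T = 1/29 (T = -1/(-29) = -1*(-1/29) = 1/29 ≈ 0.034483)
(-1*(-19))*T + A = -1*(-19)*(1/29) - 79 = 19*(1/29) - 79 = 19/29 - 79 = -2272/29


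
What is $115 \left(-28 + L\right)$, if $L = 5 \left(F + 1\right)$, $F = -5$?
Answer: $-5520$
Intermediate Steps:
$L = -20$ ($L = 5 \left(-5 + 1\right) = 5 \left(-4\right) = -20$)
$115 \left(-28 + L\right) = 115 \left(-28 - 20\right) = 115 \left(-48\right) = -5520$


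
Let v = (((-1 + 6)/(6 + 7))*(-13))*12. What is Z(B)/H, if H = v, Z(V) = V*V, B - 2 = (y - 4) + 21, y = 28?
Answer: -2209/60 ≈ -36.817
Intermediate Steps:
B = 47 (B = 2 + ((28 - 4) + 21) = 2 + (24 + 21) = 2 + 45 = 47)
Z(V) = V²
v = -60 (v = ((5/13)*(-13))*12 = -5*12 = -60)
H = -60
Z(B)/H = 47²/(-60) = 2209*(-1/60) = -2209/60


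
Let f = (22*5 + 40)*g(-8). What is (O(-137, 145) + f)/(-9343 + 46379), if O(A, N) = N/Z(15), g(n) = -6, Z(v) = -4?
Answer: -3745/148144 ≈ -0.025279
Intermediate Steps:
O(A, N) = -N/4 (O(A, N) = N/(-4) = N*(-¼) = -N/4)
f = -900 (f = (22*5 + 40)*(-6) = (110 + 40)*(-6) = 150*(-6) = -900)
(O(-137, 145) + f)/(-9343 + 46379) = (-¼*145 - 900)/(-9343 + 46379) = (-145/4 - 900)/37036 = -3745/4*1/37036 = -3745/148144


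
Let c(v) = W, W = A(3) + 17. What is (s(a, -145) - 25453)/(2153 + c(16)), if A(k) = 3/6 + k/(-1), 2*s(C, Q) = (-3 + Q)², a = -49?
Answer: -1706/255 ≈ -6.6902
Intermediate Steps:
s(C, Q) = (-3 + Q)²/2
A(k) = ½ - k (A(k) = 3*(⅙) + k*(-1) = ½ - k)
W = 29/2 (W = (½ - 1*3) + 17 = (½ - 3) + 17 = -5/2 + 17 = 29/2 ≈ 14.500)
c(v) = 29/2
(s(a, -145) - 25453)/(2153 + c(16)) = ((-3 - 145)²/2 - 25453)/(2153 + 29/2) = ((½)*(-148)² - 25453)/(4335/2) = ((½)*21904 - 25453)*(2/4335) = (10952 - 25453)*(2/4335) = -14501*2/4335 = -1706/255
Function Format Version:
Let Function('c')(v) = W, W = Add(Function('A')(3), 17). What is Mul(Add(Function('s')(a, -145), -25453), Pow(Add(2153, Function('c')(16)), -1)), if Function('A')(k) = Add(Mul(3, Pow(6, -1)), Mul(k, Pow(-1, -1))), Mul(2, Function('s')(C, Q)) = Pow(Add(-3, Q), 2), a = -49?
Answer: Rational(-1706, 255) ≈ -6.6902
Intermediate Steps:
Function('s')(C, Q) = Mul(Rational(1, 2), Pow(Add(-3, Q), 2))
Function('A')(k) = Add(Rational(1, 2), Mul(-1, k)) (Function('A')(k) = Add(Mul(3, Rational(1, 6)), Mul(k, -1)) = Add(Rational(1, 2), Mul(-1, k)))
W = Rational(29, 2) (W = Add(Add(Rational(1, 2), Mul(-1, 3)), 17) = Add(Add(Rational(1, 2), -3), 17) = Add(Rational(-5, 2), 17) = Rational(29, 2) ≈ 14.500)
Function('c')(v) = Rational(29, 2)
Mul(Add(Function('s')(a, -145), -25453), Pow(Add(2153, Function('c')(16)), -1)) = Mul(Add(Mul(Rational(1, 2), Pow(Add(-3, -145), 2)), -25453), Pow(Add(2153, Rational(29, 2)), -1)) = Mul(Add(Mul(Rational(1, 2), Pow(-148, 2)), -25453), Pow(Rational(4335, 2), -1)) = Mul(Add(Mul(Rational(1, 2), 21904), -25453), Rational(2, 4335)) = Mul(Add(10952, -25453), Rational(2, 4335)) = Mul(-14501, Rational(2, 4335)) = Rational(-1706, 255)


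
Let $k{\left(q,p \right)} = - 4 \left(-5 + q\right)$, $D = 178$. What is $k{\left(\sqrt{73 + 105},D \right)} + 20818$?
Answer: $20838 - 4 \sqrt{178} \approx 20785.0$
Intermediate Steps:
$k{\left(q,p \right)} = 20 - 4 q$
$k{\left(\sqrt{73 + 105},D \right)} + 20818 = \left(20 - 4 \sqrt{73 + 105}\right) + 20818 = \left(20 - 4 \sqrt{178}\right) + 20818 = 20838 - 4 \sqrt{178}$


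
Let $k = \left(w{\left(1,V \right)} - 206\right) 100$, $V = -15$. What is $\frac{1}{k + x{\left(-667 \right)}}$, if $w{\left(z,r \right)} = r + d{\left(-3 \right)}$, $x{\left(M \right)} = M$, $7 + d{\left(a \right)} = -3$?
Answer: $- \frac{1}{23767} \approx -4.2075 \cdot 10^{-5}$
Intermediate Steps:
$d{\left(a \right)} = -10$ ($d{\left(a \right)} = -7 - 3 = -10$)
$w{\left(z,r \right)} = -10 + r$ ($w{\left(z,r \right)} = r - 10 = -10 + r$)
$k = -23100$ ($k = \left(\left(-10 - 15\right) - 206\right) 100 = \left(-25 - 206\right) 100 = \left(-231\right) 100 = -23100$)
$\frac{1}{k + x{\left(-667 \right)}} = \frac{1}{-23100 - 667} = \frac{1}{-23767} = - \frac{1}{23767}$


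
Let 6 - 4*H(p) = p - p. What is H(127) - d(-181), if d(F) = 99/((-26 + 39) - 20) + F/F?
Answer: 205/14 ≈ 14.643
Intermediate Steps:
H(p) = 3/2 (H(p) = 3/2 - (p - p)/4 = 3/2 - ¼*0 = 3/2 + 0 = 3/2)
d(F) = -92/7 (d(F) = 99/(13 - 20) + 1 = 99/(-7) + 1 = 99*(-⅐) + 1 = -99/7 + 1 = -92/7)
H(127) - d(-181) = 3/2 - 1*(-92/7) = 3/2 + 92/7 = 205/14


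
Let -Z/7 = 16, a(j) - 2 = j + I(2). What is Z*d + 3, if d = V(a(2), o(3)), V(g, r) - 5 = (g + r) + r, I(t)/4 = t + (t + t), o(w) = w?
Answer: -4365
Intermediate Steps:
I(t) = 12*t (I(t) = 4*(t + (t + t)) = 4*(t + 2*t) = 4*(3*t) = 12*t)
a(j) = 26 + j (a(j) = 2 + (j + 12*2) = 2 + (j + 24) = 2 + (24 + j) = 26 + j)
V(g, r) = 5 + g + 2*r (V(g, r) = 5 + ((g + r) + r) = 5 + (g + 2*r) = 5 + g + 2*r)
d = 39 (d = 5 + (26 + 2) + 2*3 = 5 + 28 + 6 = 39)
Z = -112 (Z = -7*16 = -112)
Z*d + 3 = -112*39 + 3 = -4368 + 3 = -4365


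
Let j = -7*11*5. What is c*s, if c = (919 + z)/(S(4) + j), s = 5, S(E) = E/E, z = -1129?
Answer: 175/64 ≈ 2.7344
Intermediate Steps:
j = -385 (j = -77*5 = -385)
S(E) = 1
c = 35/64 (c = (919 - 1129)/(1 - 385) = -210/(-384) = -210*(-1/384) = 35/64 ≈ 0.54688)
c*s = (35/64)*5 = 175/64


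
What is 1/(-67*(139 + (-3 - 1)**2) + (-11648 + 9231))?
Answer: -1/12802 ≈ -7.8113e-5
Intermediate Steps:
1/(-67*(139 + (-3 - 1)**2) + (-11648 + 9231)) = 1/(-67*(139 + (-4)**2) - 2417) = 1/(-67*(139 + 16) - 2417) = 1/(-67*155 - 2417) = 1/(-10385 - 2417) = 1/(-12802) = -1/12802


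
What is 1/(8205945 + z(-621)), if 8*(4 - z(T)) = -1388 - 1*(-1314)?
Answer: 4/32823833 ≈ 1.2186e-7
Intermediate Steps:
z(T) = 53/4 (z(T) = 4 - (-1388 - 1*(-1314))/8 = 4 - (-1388 + 1314)/8 = 4 - 1/8*(-74) = 4 + 37/4 = 53/4)
1/(8205945 + z(-621)) = 1/(8205945 + 53/4) = 1/(32823833/4) = 4/32823833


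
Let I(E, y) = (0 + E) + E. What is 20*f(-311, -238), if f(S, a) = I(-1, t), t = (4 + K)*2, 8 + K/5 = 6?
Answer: -40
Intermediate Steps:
K = -10 (K = -40 + 5*6 = -40 + 30 = -10)
t = -12 (t = (4 - 10)*2 = -6*2 = -12)
I(E, y) = 2*E (I(E, y) = E + E = 2*E)
f(S, a) = -2 (f(S, a) = 2*(-1) = -2)
20*f(-311, -238) = 20*(-2) = -40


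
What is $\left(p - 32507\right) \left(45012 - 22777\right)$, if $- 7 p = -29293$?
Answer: $- \frac{4408222160}{7} \approx -6.2975 \cdot 10^{8}$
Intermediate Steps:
$p = \frac{29293}{7}$ ($p = \left(- \frac{1}{7}\right) \left(-29293\right) = \frac{29293}{7} \approx 4184.7$)
$\left(p - 32507\right) \left(45012 - 22777\right) = \left(\frac{29293}{7} - 32507\right) \left(45012 - 22777\right) = \left(- \frac{198256}{7}\right) 22235 = - \frac{4408222160}{7}$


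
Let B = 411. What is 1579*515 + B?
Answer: 813596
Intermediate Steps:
1579*515 + B = 1579*515 + 411 = 813185 + 411 = 813596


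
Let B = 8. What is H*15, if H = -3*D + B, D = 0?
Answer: 120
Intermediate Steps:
H = 8 (H = -3*0 + 8 = 0 + 8 = 8)
H*15 = 8*15 = 120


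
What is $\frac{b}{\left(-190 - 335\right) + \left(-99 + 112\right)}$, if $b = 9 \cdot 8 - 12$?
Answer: $- \frac{15}{128} \approx -0.11719$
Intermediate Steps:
$b = 60$ ($b = 72 - 12 = 60$)
$\frac{b}{\left(-190 - 335\right) + \left(-99 + 112\right)} = \frac{60}{\left(-190 - 335\right) + \left(-99 + 112\right)} = \frac{60}{-525 + 13} = \frac{60}{-512} = 60 \left(- \frac{1}{512}\right) = - \frac{15}{128}$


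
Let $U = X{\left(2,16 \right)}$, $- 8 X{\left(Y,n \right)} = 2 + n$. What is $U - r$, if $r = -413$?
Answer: $\frac{1643}{4} \approx 410.75$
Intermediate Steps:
$X{\left(Y,n \right)} = - \frac{1}{4} - \frac{n}{8}$ ($X{\left(Y,n \right)} = - \frac{2 + n}{8} = - \frac{1}{4} - \frac{n}{8}$)
$U = - \frac{9}{4}$ ($U = - \frac{1}{4} - 2 = - \frac{9}{4} \approx -2.25$)
$U - r = - \frac{9}{4} - -413 = - \frac{9}{4} + 413 = \frac{1643}{4}$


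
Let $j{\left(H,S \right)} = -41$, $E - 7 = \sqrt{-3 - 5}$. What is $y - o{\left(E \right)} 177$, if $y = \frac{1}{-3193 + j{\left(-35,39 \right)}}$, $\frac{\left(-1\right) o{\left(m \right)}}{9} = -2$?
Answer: $- \frac{10303525}{3234} \approx -3186.0$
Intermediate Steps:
$E = 7 + 2 i \sqrt{2}$ ($E = 7 + \sqrt{-3 - 5} = 7 + \sqrt{-8} = 7 + 2 i \sqrt{2} \approx 7.0 + 2.8284 i$)
$o{\left(m \right)} = 18$ ($o{\left(m \right)} = \left(-9\right) \left(-2\right) = 18$)
$y = - \frac{1}{3234}$ ($y = \frac{1}{-3193 - 41} = \frac{1}{-3234} = - \frac{1}{3234} \approx -0.00030921$)
$y - o{\left(E \right)} 177 = - \frac{1}{3234} - 18 \cdot 177 = - \frac{1}{3234} - 3186 = - \frac{10303525}{3234}$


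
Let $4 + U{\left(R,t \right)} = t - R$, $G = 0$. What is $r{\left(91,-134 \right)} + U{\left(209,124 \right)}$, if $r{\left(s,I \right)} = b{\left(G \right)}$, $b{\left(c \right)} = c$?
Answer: $-89$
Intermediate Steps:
$r{\left(s,I \right)} = 0$
$U{\left(R,t \right)} = -4 + t - R$ ($U{\left(R,t \right)} = -4 - \left(R - t\right) = -4 + t - R$)
$r{\left(91,-134 \right)} + U{\left(209,124 \right)} = 0 - 89 = -89$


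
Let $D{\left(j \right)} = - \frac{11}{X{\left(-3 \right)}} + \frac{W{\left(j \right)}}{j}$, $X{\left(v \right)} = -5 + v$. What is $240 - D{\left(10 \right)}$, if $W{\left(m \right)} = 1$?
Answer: $\frac{9541}{40} \approx 238.52$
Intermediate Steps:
$D{\left(j \right)} = \frac{11}{8} + \frac{1}{j}$ ($D{\left(j \right)} = - \frac{11}{-5 - 3} + 1 \frac{1}{j} = - \frac{11}{-8} + \frac{1}{j} = \left(-11\right) \left(- \frac{1}{8}\right) + \frac{1}{j} = \frac{11}{8} + \frac{1}{j}$)
$240 - D{\left(10 \right)} = 240 - \left(\frac{11}{8} + \frac{1}{10}\right) = 240 - \frac{59}{40} = \frac{9541}{40}$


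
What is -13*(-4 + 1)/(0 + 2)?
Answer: 39/2 ≈ 19.500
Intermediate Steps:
-13*(-4 + 1)/(0 + 2) = -(-39)/2 = -13*(-3/2) = 39/2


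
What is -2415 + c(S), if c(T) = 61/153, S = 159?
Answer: -369434/153 ≈ -2414.6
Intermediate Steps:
c(T) = 61/153 (c(T) = 61*(1/153) = 61/153)
-2415 + c(S) = -2415 + 61/153 = -369434/153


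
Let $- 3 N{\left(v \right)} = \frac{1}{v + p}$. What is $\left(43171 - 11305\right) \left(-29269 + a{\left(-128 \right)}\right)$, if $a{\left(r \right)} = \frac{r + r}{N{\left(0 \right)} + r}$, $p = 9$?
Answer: $- \frac{3224075085186}{3457} \approx -9.3262 \cdot 10^{8}$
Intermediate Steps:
$N{\left(v \right)} = - \frac{1}{3 \left(9 + v\right)}$ ($N{\left(v \right)} = - \frac{1}{3 \left(v + 9\right)} = - \frac{1}{3 \left(9 + v\right)}$)
$a{\left(r \right)} = \frac{2 r}{- \frac{1}{27} + r}$ ($a{\left(r \right)} = \frac{r + r}{- \frac{1}{27 + 3 \cdot 0} + r} = \frac{2 r}{- \frac{1}{27 + 0} + r} = \frac{2 r}{- \frac{1}{27} + r}$)
$\left(43171 - 11305\right) \left(-29269 + a{\left(-128 \right)}\right) = \left(43171 - 11305\right) \left(-29269 + 54 \left(-128\right) \frac{1}{-1 + 27 \left(-128\right)}\right) = 31866 \left(-29269 + 54 \left(-128\right) \frac{1}{-1 - 3456}\right) = 31866 \left(-29269 + 54 \left(-128\right) \frac{1}{-3457}\right) = 31866 \left(-29269 + 54 \left(-128\right) \left(- \frac{1}{3457}\right)\right) = 31866 \left(-29269 + \frac{6912}{3457}\right) = 31866 \left(- \frac{101176021}{3457}\right) = - \frac{3224075085186}{3457}$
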